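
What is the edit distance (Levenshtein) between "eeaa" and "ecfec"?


Computing edit distance: "eeaa" -> "ecfec"
DP table:
           e    c    f    e    c
      0    1    2    3    4    5
  e   1    0    1    2    3    4
  e   2    1    1    2    2    3
  a   3    2    2    2    3    3
  a   4    3    3    3    3    4
Edit distance = dp[4][5] = 4

4


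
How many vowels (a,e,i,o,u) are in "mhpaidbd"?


Input: mhpaidbd
Checking each character:
  'm' at position 0: consonant
  'h' at position 1: consonant
  'p' at position 2: consonant
  'a' at position 3: vowel (running total: 1)
  'i' at position 4: vowel (running total: 2)
  'd' at position 5: consonant
  'b' at position 6: consonant
  'd' at position 7: consonant
Total vowels: 2

2


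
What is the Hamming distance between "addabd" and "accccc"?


Comparing "addabd" and "accccc" position by position:
  Position 0: 'a' vs 'a' => same
  Position 1: 'd' vs 'c' => differ
  Position 2: 'd' vs 'c' => differ
  Position 3: 'a' vs 'c' => differ
  Position 4: 'b' vs 'c' => differ
  Position 5: 'd' vs 'c' => differ
Total differences (Hamming distance): 5

5


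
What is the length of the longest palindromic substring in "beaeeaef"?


Input: "beaeeaef"
Checking substrings for palindromes:
  [1:7] "eaeeae" (len 6) => palindrome
  [2:6] "aeea" (len 4) => palindrome
  [1:4] "eae" (len 3) => palindrome
  [4:7] "eae" (len 3) => palindrome
  [3:5] "ee" (len 2) => palindrome
Longest palindromic substring: "eaeeae" with length 6

6


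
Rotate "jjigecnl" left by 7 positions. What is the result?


Input: "jjigecnl", rotate left by 7
First 7 characters: "jjigecn"
Remaining characters: "l"
Concatenate remaining + first: "l" + "jjigecn" = "ljjigecn"

ljjigecn


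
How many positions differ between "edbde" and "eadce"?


Comparing "edbde" and "eadce" position by position:
  Position 0: 'e' vs 'e' => same
  Position 1: 'd' vs 'a' => DIFFER
  Position 2: 'b' vs 'd' => DIFFER
  Position 3: 'd' vs 'c' => DIFFER
  Position 4: 'e' vs 'e' => same
Positions that differ: 3

3


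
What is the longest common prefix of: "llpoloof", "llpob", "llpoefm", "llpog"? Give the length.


Words: llpoloof, llpob, llpoefm, llpog
  Position 0: all 'l' => match
  Position 1: all 'l' => match
  Position 2: all 'p' => match
  Position 3: all 'o' => match
  Position 4: ('l', 'b', 'e', 'g') => mismatch, stop
LCP = "llpo" (length 4)

4


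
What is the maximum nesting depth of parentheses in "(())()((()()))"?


Input: "(())()((()()))"
Tracking depth:
  Position 0 '(': depth becomes 1
  Position 1 '(': depth becomes 2
  Position 2 ')': depth becomes 1
  Position 3 ')': depth becomes 0
  Position 4 '(': depth becomes 1
  Position 5 ')': depth becomes 0
  Position 6 '(': depth becomes 1
  Position 7 '(': depth becomes 2
  Position 8 '(': depth becomes 3
  Position 9 ')': depth becomes 2
  Position 10 '(': depth becomes 3
  Position 11 ')': depth becomes 2
  Position 12 ')': depth becomes 1
  Position 13 ')': depth becomes 0
Maximum depth reached: 3

3


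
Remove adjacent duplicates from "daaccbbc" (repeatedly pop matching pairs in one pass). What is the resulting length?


Input: daaccbbc
Stack-based adjacent duplicate removal:
  Read 'd': push. Stack: d
  Read 'a': push. Stack: da
  Read 'a': matches stack top 'a' => pop. Stack: d
  Read 'c': push. Stack: dc
  Read 'c': matches stack top 'c' => pop. Stack: d
  Read 'b': push. Stack: db
  Read 'b': matches stack top 'b' => pop. Stack: d
  Read 'c': push. Stack: dc
Final stack: "dc" (length 2)

2


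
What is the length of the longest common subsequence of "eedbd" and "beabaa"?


LCS of "eedbd" and "beabaa"
DP table:
           b    e    a    b    a    a
      0    0    0    0    0    0    0
  e   0    0    1    1    1    1    1
  e   0    0    1    1    1    1    1
  d   0    0    1    1    1    1    1
  b   0    1    1    1    2    2    2
  d   0    1    1    1    2    2    2
LCS length = dp[5][6] = 2

2


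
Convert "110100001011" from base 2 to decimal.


Input: "110100001011" in base 2
Positional expansion:
  Digit '1' (value 1) x 2^11 = 2048
  Digit '1' (value 1) x 2^10 = 1024
  Digit '0' (value 0) x 2^9 = 0
  Digit '1' (value 1) x 2^8 = 256
  Digit '0' (value 0) x 2^7 = 0
  Digit '0' (value 0) x 2^6 = 0
  Digit '0' (value 0) x 2^5 = 0
  Digit '0' (value 0) x 2^4 = 0
  Digit '1' (value 1) x 2^3 = 8
  Digit '0' (value 0) x 2^2 = 0
  Digit '1' (value 1) x 2^1 = 2
  Digit '1' (value 1) x 2^0 = 1
Sum = 3339

3339


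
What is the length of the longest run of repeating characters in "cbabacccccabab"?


Input: "cbabacccccabab"
Scanning for longest run:
  Position 1 ('b'): new char, reset run to 1
  Position 2 ('a'): new char, reset run to 1
  Position 3 ('b'): new char, reset run to 1
  Position 4 ('a'): new char, reset run to 1
  Position 5 ('c'): new char, reset run to 1
  Position 6 ('c'): continues run of 'c', length=2
  Position 7 ('c'): continues run of 'c', length=3
  Position 8 ('c'): continues run of 'c', length=4
  Position 9 ('c'): continues run of 'c', length=5
  Position 10 ('a'): new char, reset run to 1
  Position 11 ('b'): new char, reset run to 1
  Position 12 ('a'): new char, reset run to 1
  Position 13 ('b'): new char, reset run to 1
Longest run: 'c' with length 5

5


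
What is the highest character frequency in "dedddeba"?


Input: dedddeba
Character counts:
  'a': 1
  'b': 1
  'd': 4
  'e': 2
Maximum frequency: 4

4


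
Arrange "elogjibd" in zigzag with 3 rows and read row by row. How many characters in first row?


Zigzag "elogjibd" into 3 rows:
Placing characters:
  'e' => row 0
  'l' => row 1
  'o' => row 2
  'g' => row 1
  'j' => row 0
  'i' => row 1
  'b' => row 2
  'd' => row 1
Rows:
  Row 0: "ej"
  Row 1: "lgid"
  Row 2: "ob"
First row length: 2

2


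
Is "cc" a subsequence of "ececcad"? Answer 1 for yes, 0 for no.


Check if "cc" is a subsequence of "ececcad"
Greedy scan:
  Position 0 ('e'): no match needed
  Position 1 ('c'): matches sub[0] = 'c'
  Position 2 ('e'): no match needed
  Position 3 ('c'): matches sub[1] = 'c'
  Position 4 ('c'): no match needed
  Position 5 ('a'): no match needed
  Position 6 ('d'): no match needed
All 2 characters matched => is a subsequence

1


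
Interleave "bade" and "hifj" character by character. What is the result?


Interleaving "bade" and "hifj":
  Position 0: 'b' from first, 'h' from second => "bh"
  Position 1: 'a' from first, 'i' from second => "ai"
  Position 2: 'd' from first, 'f' from second => "df"
  Position 3: 'e' from first, 'j' from second => "ej"
Result: bhaidfej

bhaidfej


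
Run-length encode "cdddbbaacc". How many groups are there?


Input: cdddbbaacc
Scanning for consecutive runs:
  Group 1: 'c' x 1 (positions 0-0)
  Group 2: 'd' x 3 (positions 1-3)
  Group 3: 'b' x 2 (positions 4-5)
  Group 4: 'a' x 2 (positions 6-7)
  Group 5: 'c' x 2 (positions 8-9)
Total groups: 5

5


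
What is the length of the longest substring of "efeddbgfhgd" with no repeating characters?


Input: "efeddbgfhgd"
Sliding window (track last position of each char):
  Position 0 ('e'): window [0,0] length 1 -- new best
  Position 1 ('f'): window [0,1] length 2 -- new best
  Position 2 ('e'): repeat (last at 0), move window start to 1
  Position 2 ('e'): window [1,2] length 2
  Position 3 ('d'): window [1,3] length 3 -- new best
  Position 4 ('d'): repeat (last at 3), move window start to 4
  Position 4 ('d'): window [4,4] length 1
  Position 5 ('b'): window [4,5] length 2
  Position 6 ('g'): window [4,6] length 3
  Position 7 ('f'): window [4,7] length 4 -- new best
  Position 8 ('h'): window [4,8] length 5 -- new best
  Position 9 ('g'): repeat (last at 6), move window start to 7
  Position 9 ('g'): window [7,9] length 3
  Position 10 ('d'): window [7,10] length 4
Longest substring with no repeats: "dbgfh" with length 5

5


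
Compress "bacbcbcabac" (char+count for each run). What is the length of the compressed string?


Input: bacbcbcabac
Runs:
  'b' x 1 => "b1"
  'a' x 1 => "a1"
  'c' x 1 => "c1"
  'b' x 1 => "b1"
  'c' x 1 => "c1"
  'b' x 1 => "b1"
  'c' x 1 => "c1"
  'a' x 1 => "a1"
  'b' x 1 => "b1"
  'a' x 1 => "a1"
  'c' x 1 => "c1"
Compressed: "b1a1c1b1c1b1c1a1b1a1c1"
Compressed length: 22

22


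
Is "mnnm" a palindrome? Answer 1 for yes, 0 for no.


Input: mnnm
Reversed: mnnm
  Compare pos 0 ('m') with pos 3 ('m'): match
  Compare pos 1 ('n') with pos 2 ('n'): match
Result: palindrome

1


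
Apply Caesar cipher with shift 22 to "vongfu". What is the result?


Caesar cipher: shift "vongfu" by 22
  'v' (pos 21) + 22 = pos 17 = 'r'
  'o' (pos 14) + 22 = pos 10 = 'k'
  'n' (pos 13) + 22 = pos 9 = 'j'
  'g' (pos 6) + 22 = pos 2 = 'c'
  'f' (pos 5) + 22 = pos 1 = 'b'
  'u' (pos 20) + 22 = pos 16 = 'q'
Result: rkjcbq

rkjcbq


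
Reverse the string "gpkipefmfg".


Input: gpkipefmfg
Reading characters right to left:
  Position 9: 'g'
  Position 8: 'f'
  Position 7: 'm'
  Position 6: 'f'
  Position 5: 'e'
  Position 4: 'p'
  Position 3: 'i'
  Position 2: 'k'
  Position 1: 'p'
  Position 0: 'g'
Reversed: gfmfepikpg

gfmfepikpg


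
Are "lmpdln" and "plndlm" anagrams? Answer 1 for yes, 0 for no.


Strings: "lmpdln", "plndlm"
Sorted first:  dllmnp
Sorted second: dllmnp
Sorted forms match => anagrams

1


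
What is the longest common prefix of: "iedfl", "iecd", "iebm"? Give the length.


Words: iedfl, iecd, iebm
  Position 0: all 'i' => match
  Position 1: all 'e' => match
  Position 2: ('d', 'c', 'b') => mismatch, stop
LCP = "ie" (length 2)

2


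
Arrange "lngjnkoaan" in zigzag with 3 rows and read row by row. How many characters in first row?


Zigzag "lngjnkoaan" into 3 rows:
Placing characters:
  'l' => row 0
  'n' => row 1
  'g' => row 2
  'j' => row 1
  'n' => row 0
  'k' => row 1
  'o' => row 2
  'a' => row 1
  'a' => row 0
  'n' => row 1
Rows:
  Row 0: "lna"
  Row 1: "njkan"
  Row 2: "go"
First row length: 3

3


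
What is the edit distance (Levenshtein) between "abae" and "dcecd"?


Computing edit distance: "abae" -> "dcecd"
DP table:
           d    c    e    c    d
      0    1    2    3    4    5
  a   1    1    2    3    4    5
  b   2    2    2    3    4    5
  a   3    3    3    3    4    5
  e   4    4    4    3    4    5
Edit distance = dp[4][5] = 5

5


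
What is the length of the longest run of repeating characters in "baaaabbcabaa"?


Input: "baaaabbcabaa"
Scanning for longest run:
  Position 1 ('a'): new char, reset run to 1
  Position 2 ('a'): continues run of 'a', length=2
  Position 3 ('a'): continues run of 'a', length=3
  Position 4 ('a'): continues run of 'a', length=4
  Position 5 ('b'): new char, reset run to 1
  Position 6 ('b'): continues run of 'b', length=2
  Position 7 ('c'): new char, reset run to 1
  Position 8 ('a'): new char, reset run to 1
  Position 9 ('b'): new char, reset run to 1
  Position 10 ('a'): new char, reset run to 1
  Position 11 ('a'): continues run of 'a', length=2
Longest run: 'a' with length 4

4


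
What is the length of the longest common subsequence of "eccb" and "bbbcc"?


LCS of "eccb" and "bbbcc"
DP table:
           b    b    b    c    c
      0    0    0    0    0    0
  e   0    0    0    0    0    0
  c   0    0    0    0    1    1
  c   0    0    0    0    1    2
  b   0    1    1    1    1    2
LCS length = dp[4][5] = 2

2


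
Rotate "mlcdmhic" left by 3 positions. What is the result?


Input: "mlcdmhic", rotate left by 3
First 3 characters: "mlc"
Remaining characters: "dmhic"
Concatenate remaining + first: "dmhic" + "mlc" = "dmhicmlc"

dmhicmlc


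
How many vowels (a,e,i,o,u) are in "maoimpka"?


Input: maoimpka
Checking each character:
  'm' at position 0: consonant
  'a' at position 1: vowel (running total: 1)
  'o' at position 2: vowel (running total: 2)
  'i' at position 3: vowel (running total: 3)
  'm' at position 4: consonant
  'p' at position 5: consonant
  'k' at position 6: consonant
  'a' at position 7: vowel (running total: 4)
Total vowels: 4

4


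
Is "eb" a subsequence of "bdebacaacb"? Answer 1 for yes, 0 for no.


Check if "eb" is a subsequence of "bdebacaacb"
Greedy scan:
  Position 0 ('b'): no match needed
  Position 1 ('d'): no match needed
  Position 2 ('e'): matches sub[0] = 'e'
  Position 3 ('b'): matches sub[1] = 'b'
  Position 4 ('a'): no match needed
  Position 5 ('c'): no match needed
  Position 6 ('a'): no match needed
  Position 7 ('a'): no match needed
  Position 8 ('c'): no match needed
  Position 9 ('b'): no match needed
All 2 characters matched => is a subsequence

1


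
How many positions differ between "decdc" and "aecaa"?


Comparing "decdc" and "aecaa" position by position:
  Position 0: 'd' vs 'a' => DIFFER
  Position 1: 'e' vs 'e' => same
  Position 2: 'c' vs 'c' => same
  Position 3: 'd' vs 'a' => DIFFER
  Position 4: 'c' vs 'a' => DIFFER
Positions that differ: 3

3


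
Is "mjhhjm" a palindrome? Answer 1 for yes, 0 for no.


Input: mjhhjm
Reversed: mjhhjm
  Compare pos 0 ('m') with pos 5 ('m'): match
  Compare pos 1 ('j') with pos 4 ('j'): match
  Compare pos 2 ('h') with pos 3 ('h'): match
Result: palindrome

1


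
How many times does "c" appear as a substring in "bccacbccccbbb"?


Searching for "c" in "bccacbccccbbb"
Scanning each position:
  Position 0: "b" => no
  Position 1: "c" => MATCH
  Position 2: "c" => MATCH
  Position 3: "a" => no
  Position 4: "c" => MATCH
  Position 5: "b" => no
  Position 6: "c" => MATCH
  Position 7: "c" => MATCH
  Position 8: "c" => MATCH
  Position 9: "c" => MATCH
  Position 10: "b" => no
  Position 11: "b" => no
  Position 12: "b" => no
Total occurrences: 7

7


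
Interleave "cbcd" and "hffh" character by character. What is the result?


Interleaving "cbcd" and "hffh":
  Position 0: 'c' from first, 'h' from second => "ch"
  Position 1: 'b' from first, 'f' from second => "bf"
  Position 2: 'c' from first, 'f' from second => "cf"
  Position 3: 'd' from first, 'h' from second => "dh"
Result: chbfcfdh

chbfcfdh


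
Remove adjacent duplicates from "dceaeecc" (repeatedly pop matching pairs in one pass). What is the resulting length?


Input: dceaeecc
Stack-based adjacent duplicate removal:
  Read 'd': push. Stack: d
  Read 'c': push. Stack: dc
  Read 'e': push. Stack: dce
  Read 'a': push. Stack: dcea
  Read 'e': push. Stack: dceae
  Read 'e': matches stack top 'e' => pop. Stack: dcea
  Read 'c': push. Stack: dceac
  Read 'c': matches stack top 'c' => pop. Stack: dcea
Final stack: "dcea" (length 4)

4


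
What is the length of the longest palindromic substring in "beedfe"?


Input: "beedfe"
Checking substrings for palindromes:
  [1:3] "ee" (len 2) => palindrome
Longest palindromic substring: "ee" with length 2

2


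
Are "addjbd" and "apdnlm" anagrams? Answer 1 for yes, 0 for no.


Strings: "addjbd", "apdnlm"
Sorted first:  abdddj
Sorted second: adlmnp
Differ at position 1: 'b' vs 'd' => not anagrams

0


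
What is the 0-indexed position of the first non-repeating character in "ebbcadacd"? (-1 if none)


Input: ebbcadacd
Character frequencies:
  'a': 2
  'b': 2
  'c': 2
  'd': 2
  'e': 1
Scanning left to right for freq == 1:
  Position 0 ('e'): unique! => answer = 0

0


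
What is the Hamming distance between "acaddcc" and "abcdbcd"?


Comparing "acaddcc" and "abcdbcd" position by position:
  Position 0: 'a' vs 'a' => same
  Position 1: 'c' vs 'b' => differ
  Position 2: 'a' vs 'c' => differ
  Position 3: 'd' vs 'd' => same
  Position 4: 'd' vs 'b' => differ
  Position 5: 'c' vs 'c' => same
  Position 6: 'c' vs 'd' => differ
Total differences (Hamming distance): 4

4


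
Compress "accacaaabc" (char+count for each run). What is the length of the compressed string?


Input: accacaaabc
Runs:
  'a' x 1 => "a1"
  'c' x 2 => "c2"
  'a' x 1 => "a1"
  'c' x 1 => "c1"
  'a' x 3 => "a3"
  'b' x 1 => "b1"
  'c' x 1 => "c1"
Compressed: "a1c2a1c1a3b1c1"
Compressed length: 14

14


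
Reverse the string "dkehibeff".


Input: dkehibeff
Reading characters right to left:
  Position 8: 'f'
  Position 7: 'f'
  Position 6: 'e'
  Position 5: 'b'
  Position 4: 'i'
  Position 3: 'h'
  Position 2: 'e'
  Position 1: 'k'
  Position 0: 'd'
Reversed: ffebihekd

ffebihekd


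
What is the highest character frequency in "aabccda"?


Input: aabccda
Character counts:
  'a': 3
  'b': 1
  'c': 2
  'd': 1
Maximum frequency: 3

3


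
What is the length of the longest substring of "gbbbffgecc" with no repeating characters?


Input: "gbbbffgecc"
Sliding window (track last position of each char):
  Position 0 ('g'): window [0,0] length 1 -- new best
  Position 1 ('b'): window [0,1] length 2 -- new best
  Position 2 ('b'): repeat (last at 1), move window start to 2
  Position 2 ('b'): window [2,2] length 1
  Position 3 ('b'): repeat (last at 2), move window start to 3
  Position 3 ('b'): window [3,3] length 1
  Position 4 ('f'): window [3,4] length 2
  Position 5 ('f'): repeat (last at 4), move window start to 5
  Position 5 ('f'): window [5,5] length 1
  Position 6 ('g'): window [5,6] length 2
  Position 7 ('e'): window [5,7] length 3 -- new best
  Position 8 ('c'): window [5,8] length 4 -- new best
  Position 9 ('c'): repeat (last at 8), move window start to 9
  Position 9 ('c'): window [9,9] length 1
Longest substring with no repeats: "fgec" with length 4

4


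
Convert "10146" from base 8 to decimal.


Input: "10146" in base 8
Positional expansion:
  Digit '1' (value 1) x 8^4 = 4096
  Digit '0' (value 0) x 8^3 = 0
  Digit '1' (value 1) x 8^2 = 64
  Digit '4' (value 4) x 8^1 = 32
  Digit '6' (value 6) x 8^0 = 6
Sum = 4198

4198


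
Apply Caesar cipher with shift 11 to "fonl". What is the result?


Caesar cipher: shift "fonl" by 11
  'f' (pos 5) + 11 = pos 16 = 'q'
  'o' (pos 14) + 11 = pos 25 = 'z'
  'n' (pos 13) + 11 = pos 24 = 'y'
  'l' (pos 11) + 11 = pos 22 = 'w'
Result: qzyw

qzyw


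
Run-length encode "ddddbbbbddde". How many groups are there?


Input: ddddbbbbddde
Scanning for consecutive runs:
  Group 1: 'd' x 4 (positions 0-3)
  Group 2: 'b' x 4 (positions 4-7)
  Group 3: 'd' x 3 (positions 8-10)
  Group 4: 'e' x 1 (positions 11-11)
Total groups: 4

4


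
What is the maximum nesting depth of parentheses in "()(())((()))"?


Input: "()(())((()))"
Tracking depth:
  Position 0 '(': depth becomes 1
  Position 1 ')': depth becomes 0
  Position 2 '(': depth becomes 1
  Position 3 '(': depth becomes 2
  Position 4 ')': depth becomes 1
  Position 5 ')': depth becomes 0
  Position 6 '(': depth becomes 1
  Position 7 '(': depth becomes 2
  Position 8 '(': depth becomes 3
  Position 9 ')': depth becomes 2
  Position 10 ')': depth becomes 1
  Position 11 ')': depth becomes 0
Maximum depth reached: 3

3


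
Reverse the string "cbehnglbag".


Input: cbehnglbag
Reading characters right to left:
  Position 9: 'g'
  Position 8: 'a'
  Position 7: 'b'
  Position 6: 'l'
  Position 5: 'g'
  Position 4: 'n'
  Position 3: 'h'
  Position 2: 'e'
  Position 1: 'b'
  Position 0: 'c'
Reversed: gablgnhebc

gablgnhebc


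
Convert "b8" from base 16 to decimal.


Input: "b8" in base 16
Positional expansion:
  Digit 'b' (value 11) x 16^1 = 176
  Digit '8' (value 8) x 16^0 = 8
Sum = 184

184


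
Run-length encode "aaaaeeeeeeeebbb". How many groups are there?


Input: aaaaeeeeeeeebbb
Scanning for consecutive runs:
  Group 1: 'a' x 4 (positions 0-3)
  Group 2: 'e' x 8 (positions 4-11)
  Group 3: 'b' x 3 (positions 12-14)
Total groups: 3

3


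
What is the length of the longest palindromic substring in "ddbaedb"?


Input: "ddbaedb"
Checking substrings for palindromes:
  [0:2] "dd" (len 2) => palindrome
Longest palindromic substring: "dd" with length 2

2


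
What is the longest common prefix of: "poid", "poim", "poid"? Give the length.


Words: poid, poim, poid
  Position 0: all 'p' => match
  Position 1: all 'o' => match
  Position 2: all 'i' => match
  Position 3: ('d', 'm', 'd') => mismatch, stop
LCP = "poi" (length 3)

3


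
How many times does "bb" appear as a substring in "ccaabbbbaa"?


Searching for "bb" in "ccaabbbbaa"
Scanning each position:
  Position 0: "cc" => no
  Position 1: "ca" => no
  Position 2: "aa" => no
  Position 3: "ab" => no
  Position 4: "bb" => MATCH
  Position 5: "bb" => MATCH
  Position 6: "bb" => MATCH
  Position 7: "ba" => no
  Position 8: "aa" => no
Total occurrences: 3

3


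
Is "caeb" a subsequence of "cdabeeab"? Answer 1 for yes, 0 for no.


Check if "caeb" is a subsequence of "cdabeeab"
Greedy scan:
  Position 0 ('c'): matches sub[0] = 'c'
  Position 1 ('d'): no match needed
  Position 2 ('a'): matches sub[1] = 'a'
  Position 3 ('b'): no match needed
  Position 4 ('e'): matches sub[2] = 'e'
  Position 5 ('e'): no match needed
  Position 6 ('a'): no match needed
  Position 7 ('b'): matches sub[3] = 'b'
All 4 characters matched => is a subsequence

1


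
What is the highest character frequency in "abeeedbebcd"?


Input: abeeedbebcd
Character counts:
  'a': 1
  'b': 3
  'c': 1
  'd': 2
  'e': 4
Maximum frequency: 4

4


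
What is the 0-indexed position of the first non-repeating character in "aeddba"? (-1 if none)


Input: aeddba
Character frequencies:
  'a': 2
  'b': 1
  'd': 2
  'e': 1
Scanning left to right for freq == 1:
  Position 0 ('a'): freq=2, skip
  Position 1 ('e'): unique! => answer = 1

1


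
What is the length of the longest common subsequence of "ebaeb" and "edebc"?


LCS of "ebaeb" and "edebc"
DP table:
           e    d    e    b    c
      0    0    0    0    0    0
  e   0    1    1    1    1    1
  b   0    1    1    1    2    2
  a   0    1    1    1    2    2
  e   0    1    1    2    2    2
  b   0    1    1    2    3    3
LCS length = dp[5][5] = 3

3


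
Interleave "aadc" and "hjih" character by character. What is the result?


Interleaving "aadc" and "hjih":
  Position 0: 'a' from first, 'h' from second => "ah"
  Position 1: 'a' from first, 'j' from second => "aj"
  Position 2: 'd' from first, 'i' from second => "di"
  Position 3: 'c' from first, 'h' from second => "ch"
Result: ahajdich

ahajdich


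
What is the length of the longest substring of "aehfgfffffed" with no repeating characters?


Input: "aehfgfffffed"
Sliding window (track last position of each char):
  Position 0 ('a'): window [0,0] length 1 -- new best
  Position 1 ('e'): window [0,1] length 2 -- new best
  Position 2 ('h'): window [0,2] length 3 -- new best
  Position 3 ('f'): window [0,3] length 4 -- new best
  Position 4 ('g'): window [0,4] length 5 -- new best
  Position 5 ('f'): repeat (last at 3), move window start to 4
  Position 5 ('f'): window [4,5] length 2
  Position 6 ('f'): repeat (last at 5), move window start to 6
  Position 6 ('f'): window [6,6] length 1
  Position 7 ('f'): repeat (last at 6), move window start to 7
  Position 7 ('f'): window [7,7] length 1
  Position 8 ('f'): repeat (last at 7), move window start to 8
  Position 8 ('f'): window [8,8] length 1
  Position 9 ('f'): repeat (last at 8), move window start to 9
  Position 9 ('f'): window [9,9] length 1
  Position 10 ('e'): window [9,10] length 2
  Position 11 ('d'): window [9,11] length 3
Longest substring with no repeats: "aehfg" with length 5

5


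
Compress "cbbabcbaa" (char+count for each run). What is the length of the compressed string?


Input: cbbabcbaa
Runs:
  'c' x 1 => "c1"
  'b' x 2 => "b2"
  'a' x 1 => "a1"
  'b' x 1 => "b1"
  'c' x 1 => "c1"
  'b' x 1 => "b1"
  'a' x 2 => "a2"
Compressed: "c1b2a1b1c1b1a2"
Compressed length: 14

14


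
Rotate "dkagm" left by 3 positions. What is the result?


Input: "dkagm", rotate left by 3
First 3 characters: "dka"
Remaining characters: "gm"
Concatenate remaining + first: "gm" + "dka" = "gmdka"

gmdka


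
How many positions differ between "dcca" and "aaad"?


Comparing "dcca" and "aaad" position by position:
  Position 0: 'd' vs 'a' => DIFFER
  Position 1: 'c' vs 'a' => DIFFER
  Position 2: 'c' vs 'a' => DIFFER
  Position 3: 'a' vs 'd' => DIFFER
Positions that differ: 4

4


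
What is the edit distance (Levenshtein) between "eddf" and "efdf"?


Computing edit distance: "eddf" -> "efdf"
DP table:
           e    f    d    f
      0    1    2    3    4
  e   1    0    1    2    3
  d   2    1    1    1    2
  d   3    2    2    1    2
  f   4    3    2    2    1
Edit distance = dp[4][4] = 1

1


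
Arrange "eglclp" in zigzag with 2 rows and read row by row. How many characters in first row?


Zigzag "eglclp" into 2 rows:
Placing characters:
  'e' => row 0
  'g' => row 1
  'l' => row 0
  'c' => row 1
  'l' => row 0
  'p' => row 1
Rows:
  Row 0: "ell"
  Row 1: "gcp"
First row length: 3

3


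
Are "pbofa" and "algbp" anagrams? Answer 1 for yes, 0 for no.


Strings: "pbofa", "algbp"
Sorted first:  abfop
Sorted second: abglp
Differ at position 2: 'f' vs 'g' => not anagrams

0


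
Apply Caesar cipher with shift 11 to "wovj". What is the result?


Caesar cipher: shift "wovj" by 11
  'w' (pos 22) + 11 = pos 7 = 'h'
  'o' (pos 14) + 11 = pos 25 = 'z'
  'v' (pos 21) + 11 = pos 6 = 'g'
  'j' (pos 9) + 11 = pos 20 = 'u'
Result: hzgu

hzgu


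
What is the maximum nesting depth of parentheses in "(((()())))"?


Input: "(((()())))"
Tracking depth:
  Position 0 '(': depth becomes 1
  Position 1 '(': depth becomes 2
  Position 2 '(': depth becomes 3
  Position 3 '(': depth becomes 4
  Position 4 ')': depth becomes 3
  Position 5 '(': depth becomes 4
  Position 6 ')': depth becomes 3
  Position 7 ')': depth becomes 2
  Position 8 ')': depth becomes 1
  Position 9 ')': depth becomes 0
Maximum depth reached: 4

4


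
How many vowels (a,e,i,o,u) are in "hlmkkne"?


Input: hlmkkne
Checking each character:
  'h' at position 0: consonant
  'l' at position 1: consonant
  'm' at position 2: consonant
  'k' at position 3: consonant
  'k' at position 4: consonant
  'n' at position 5: consonant
  'e' at position 6: vowel (running total: 1)
Total vowels: 1

1


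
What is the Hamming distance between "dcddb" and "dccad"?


Comparing "dcddb" and "dccad" position by position:
  Position 0: 'd' vs 'd' => same
  Position 1: 'c' vs 'c' => same
  Position 2: 'd' vs 'c' => differ
  Position 3: 'd' vs 'a' => differ
  Position 4: 'b' vs 'd' => differ
Total differences (Hamming distance): 3

3


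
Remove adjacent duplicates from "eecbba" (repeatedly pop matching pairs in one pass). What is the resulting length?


Input: eecbba
Stack-based adjacent duplicate removal:
  Read 'e': push. Stack: e
  Read 'e': matches stack top 'e' => pop. Stack: (empty)
  Read 'c': push. Stack: c
  Read 'b': push. Stack: cb
  Read 'b': matches stack top 'b' => pop. Stack: c
  Read 'a': push. Stack: ca
Final stack: "ca" (length 2)

2


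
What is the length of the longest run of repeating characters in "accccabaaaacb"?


Input: "accccabaaaacb"
Scanning for longest run:
  Position 1 ('c'): new char, reset run to 1
  Position 2 ('c'): continues run of 'c', length=2
  Position 3 ('c'): continues run of 'c', length=3
  Position 4 ('c'): continues run of 'c', length=4
  Position 5 ('a'): new char, reset run to 1
  Position 6 ('b'): new char, reset run to 1
  Position 7 ('a'): new char, reset run to 1
  Position 8 ('a'): continues run of 'a', length=2
  Position 9 ('a'): continues run of 'a', length=3
  Position 10 ('a'): continues run of 'a', length=4
  Position 11 ('c'): new char, reset run to 1
  Position 12 ('b'): new char, reset run to 1
Longest run: 'c' with length 4

4


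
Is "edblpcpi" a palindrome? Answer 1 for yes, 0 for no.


Input: edblpcpi
Reversed: ipcplbde
  Compare pos 0 ('e') with pos 7 ('i'): MISMATCH
  Compare pos 1 ('d') with pos 6 ('p'): MISMATCH
  Compare pos 2 ('b') with pos 5 ('c'): MISMATCH
  Compare pos 3 ('l') with pos 4 ('p'): MISMATCH
Result: not a palindrome

0


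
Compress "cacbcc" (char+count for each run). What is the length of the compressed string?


Input: cacbcc
Runs:
  'c' x 1 => "c1"
  'a' x 1 => "a1"
  'c' x 1 => "c1"
  'b' x 1 => "b1"
  'c' x 2 => "c2"
Compressed: "c1a1c1b1c2"
Compressed length: 10

10


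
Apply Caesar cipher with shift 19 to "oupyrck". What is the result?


Caesar cipher: shift "oupyrck" by 19
  'o' (pos 14) + 19 = pos 7 = 'h'
  'u' (pos 20) + 19 = pos 13 = 'n'
  'p' (pos 15) + 19 = pos 8 = 'i'
  'y' (pos 24) + 19 = pos 17 = 'r'
  'r' (pos 17) + 19 = pos 10 = 'k'
  'c' (pos 2) + 19 = pos 21 = 'v'
  'k' (pos 10) + 19 = pos 3 = 'd'
Result: hnirkvd

hnirkvd


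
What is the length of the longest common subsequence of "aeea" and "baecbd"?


LCS of "aeea" and "baecbd"
DP table:
           b    a    e    c    b    d
      0    0    0    0    0    0    0
  a   0    0    1    1    1    1    1
  e   0    0    1    2    2    2    2
  e   0    0    1    2    2    2    2
  a   0    0    1    2    2    2    2
LCS length = dp[4][6] = 2

2


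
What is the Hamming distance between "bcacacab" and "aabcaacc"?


Comparing "bcacacab" and "aabcaacc" position by position:
  Position 0: 'b' vs 'a' => differ
  Position 1: 'c' vs 'a' => differ
  Position 2: 'a' vs 'b' => differ
  Position 3: 'c' vs 'c' => same
  Position 4: 'a' vs 'a' => same
  Position 5: 'c' vs 'a' => differ
  Position 6: 'a' vs 'c' => differ
  Position 7: 'b' vs 'c' => differ
Total differences (Hamming distance): 6

6


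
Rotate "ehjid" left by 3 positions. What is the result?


Input: "ehjid", rotate left by 3
First 3 characters: "ehj"
Remaining characters: "id"
Concatenate remaining + first: "id" + "ehj" = "idehj"

idehj


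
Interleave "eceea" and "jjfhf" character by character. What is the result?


Interleaving "eceea" and "jjfhf":
  Position 0: 'e' from first, 'j' from second => "ej"
  Position 1: 'c' from first, 'j' from second => "cj"
  Position 2: 'e' from first, 'f' from second => "ef"
  Position 3: 'e' from first, 'h' from second => "eh"
  Position 4: 'a' from first, 'f' from second => "af"
Result: ejcjefehaf

ejcjefehaf


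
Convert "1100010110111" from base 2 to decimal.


Input: "1100010110111" in base 2
Positional expansion:
  Digit '1' (value 1) x 2^12 = 4096
  Digit '1' (value 1) x 2^11 = 2048
  Digit '0' (value 0) x 2^10 = 0
  Digit '0' (value 0) x 2^9 = 0
  Digit '0' (value 0) x 2^8 = 0
  Digit '1' (value 1) x 2^7 = 128
  Digit '0' (value 0) x 2^6 = 0
  Digit '1' (value 1) x 2^5 = 32
  Digit '1' (value 1) x 2^4 = 16
  Digit '0' (value 0) x 2^3 = 0
  Digit '1' (value 1) x 2^2 = 4
  Digit '1' (value 1) x 2^1 = 2
  Digit '1' (value 1) x 2^0 = 1
Sum = 6327

6327


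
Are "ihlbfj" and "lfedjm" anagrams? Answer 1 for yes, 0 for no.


Strings: "ihlbfj", "lfedjm"
Sorted first:  bfhijl
Sorted second: defjlm
Differ at position 0: 'b' vs 'd' => not anagrams

0


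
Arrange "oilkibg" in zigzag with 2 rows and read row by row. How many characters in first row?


Zigzag "oilkibg" into 2 rows:
Placing characters:
  'o' => row 0
  'i' => row 1
  'l' => row 0
  'k' => row 1
  'i' => row 0
  'b' => row 1
  'g' => row 0
Rows:
  Row 0: "olig"
  Row 1: "ikb"
First row length: 4

4


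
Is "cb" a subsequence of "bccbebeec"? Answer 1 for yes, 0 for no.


Check if "cb" is a subsequence of "bccbebeec"
Greedy scan:
  Position 0 ('b'): no match needed
  Position 1 ('c'): matches sub[0] = 'c'
  Position 2 ('c'): no match needed
  Position 3 ('b'): matches sub[1] = 'b'
  Position 4 ('e'): no match needed
  Position 5 ('b'): no match needed
  Position 6 ('e'): no match needed
  Position 7 ('e'): no match needed
  Position 8 ('c'): no match needed
All 2 characters matched => is a subsequence

1


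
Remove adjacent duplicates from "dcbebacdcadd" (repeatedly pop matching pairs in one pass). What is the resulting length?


Input: dcbebacdcadd
Stack-based adjacent duplicate removal:
  Read 'd': push. Stack: d
  Read 'c': push. Stack: dc
  Read 'b': push. Stack: dcb
  Read 'e': push. Stack: dcbe
  Read 'b': push. Stack: dcbeb
  Read 'a': push. Stack: dcbeba
  Read 'c': push. Stack: dcbebac
  Read 'd': push. Stack: dcbebacd
  Read 'c': push. Stack: dcbebacdc
  Read 'a': push. Stack: dcbebacdca
  Read 'd': push. Stack: dcbebacdcad
  Read 'd': matches stack top 'd' => pop. Stack: dcbebacdca
Final stack: "dcbebacdca" (length 10)

10


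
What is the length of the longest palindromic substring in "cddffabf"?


Input: "cddffabf"
Checking substrings for palindromes:
  [1:3] "dd" (len 2) => palindrome
  [3:5] "ff" (len 2) => palindrome
Longest palindromic substring: "dd" with length 2

2


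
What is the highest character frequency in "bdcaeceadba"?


Input: bdcaeceadba
Character counts:
  'a': 3
  'b': 2
  'c': 2
  'd': 2
  'e': 2
Maximum frequency: 3

3


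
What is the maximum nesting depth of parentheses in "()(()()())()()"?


Input: "()(()()())()()"
Tracking depth:
  Position 0 '(': depth becomes 1
  Position 1 ')': depth becomes 0
  Position 2 '(': depth becomes 1
  Position 3 '(': depth becomes 2
  Position 4 ')': depth becomes 1
  Position 5 '(': depth becomes 2
  Position 6 ')': depth becomes 1
  Position 7 '(': depth becomes 2
  Position 8 ')': depth becomes 1
  Position 9 ')': depth becomes 0
  Position 10 '(': depth becomes 1
  Position 11 ')': depth becomes 0
  Position 12 '(': depth becomes 1
  Position 13 ')': depth becomes 0
Maximum depth reached: 2

2


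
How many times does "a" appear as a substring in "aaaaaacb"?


Searching for "a" in "aaaaaacb"
Scanning each position:
  Position 0: "a" => MATCH
  Position 1: "a" => MATCH
  Position 2: "a" => MATCH
  Position 3: "a" => MATCH
  Position 4: "a" => MATCH
  Position 5: "a" => MATCH
  Position 6: "c" => no
  Position 7: "b" => no
Total occurrences: 6

6


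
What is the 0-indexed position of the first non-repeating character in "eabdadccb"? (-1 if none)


Input: eabdadccb
Character frequencies:
  'a': 2
  'b': 2
  'c': 2
  'd': 2
  'e': 1
Scanning left to right for freq == 1:
  Position 0 ('e'): unique! => answer = 0

0


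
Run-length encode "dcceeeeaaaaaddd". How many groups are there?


Input: dcceeeeaaaaaddd
Scanning for consecutive runs:
  Group 1: 'd' x 1 (positions 0-0)
  Group 2: 'c' x 2 (positions 1-2)
  Group 3: 'e' x 4 (positions 3-6)
  Group 4: 'a' x 5 (positions 7-11)
  Group 5: 'd' x 3 (positions 12-14)
Total groups: 5

5


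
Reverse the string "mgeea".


Input: mgeea
Reading characters right to left:
  Position 4: 'a'
  Position 3: 'e'
  Position 2: 'e'
  Position 1: 'g'
  Position 0: 'm'
Reversed: aeegm

aeegm


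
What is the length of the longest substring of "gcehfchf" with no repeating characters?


Input: "gcehfchf"
Sliding window (track last position of each char):
  Position 0 ('g'): window [0,0] length 1 -- new best
  Position 1 ('c'): window [0,1] length 2 -- new best
  Position 2 ('e'): window [0,2] length 3 -- new best
  Position 3 ('h'): window [0,3] length 4 -- new best
  Position 4 ('f'): window [0,4] length 5 -- new best
  Position 5 ('c'): repeat (last at 1), move window start to 2
  Position 5 ('c'): window [2,5] length 4
  Position 6 ('h'): repeat (last at 3), move window start to 4
  Position 6 ('h'): window [4,6] length 3
  Position 7 ('f'): repeat (last at 4), move window start to 5
  Position 7 ('f'): window [5,7] length 3
Longest substring with no repeats: "gcehf" with length 5

5


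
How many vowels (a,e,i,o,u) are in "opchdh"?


Input: opchdh
Checking each character:
  'o' at position 0: vowel (running total: 1)
  'p' at position 1: consonant
  'c' at position 2: consonant
  'h' at position 3: consonant
  'd' at position 4: consonant
  'h' at position 5: consonant
Total vowels: 1

1


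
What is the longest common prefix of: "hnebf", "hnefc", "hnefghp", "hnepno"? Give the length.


Words: hnebf, hnefc, hnefghp, hnepno
  Position 0: all 'h' => match
  Position 1: all 'n' => match
  Position 2: all 'e' => match
  Position 3: ('b', 'f', 'f', 'p') => mismatch, stop
LCP = "hne" (length 3)

3


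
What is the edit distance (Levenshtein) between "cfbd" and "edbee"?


Computing edit distance: "cfbd" -> "edbee"
DP table:
           e    d    b    e    e
      0    1    2    3    4    5
  c   1    1    2    3    4    5
  f   2    2    2    3    4    5
  b   3    3    3    2    3    4
  d   4    4    3    3    3    4
Edit distance = dp[4][5] = 4

4


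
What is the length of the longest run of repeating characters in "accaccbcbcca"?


Input: "accaccbcbcca"
Scanning for longest run:
  Position 1 ('c'): new char, reset run to 1
  Position 2 ('c'): continues run of 'c', length=2
  Position 3 ('a'): new char, reset run to 1
  Position 4 ('c'): new char, reset run to 1
  Position 5 ('c'): continues run of 'c', length=2
  Position 6 ('b'): new char, reset run to 1
  Position 7 ('c'): new char, reset run to 1
  Position 8 ('b'): new char, reset run to 1
  Position 9 ('c'): new char, reset run to 1
  Position 10 ('c'): continues run of 'c', length=2
  Position 11 ('a'): new char, reset run to 1
Longest run: 'c' with length 2

2


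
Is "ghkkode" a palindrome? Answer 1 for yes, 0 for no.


Input: ghkkode
Reversed: edokkhg
  Compare pos 0 ('g') with pos 6 ('e'): MISMATCH
  Compare pos 1 ('h') with pos 5 ('d'): MISMATCH
  Compare pos 2 ('k') with pos 4 ('o'): MISMATCH
Result: not a palindrome

0


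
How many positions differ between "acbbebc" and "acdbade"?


Comparing "acbbebc" and "acdbade" position by position:
  Position 0: 'a' vs 'a' => same
  Position 1: 'c' vs 'c' => same
  Position 2: 'b' vs 'd' => DIFFER
  Position 3: 'b' vs 'b' => same
  Position 4: 'e' vs 'a' => DIFFER
  Position 5: 'b' vs 'd' => DIFFER
  Position 6: 'c' vs 'e' => DIFFER
Positions that differ: 4

4


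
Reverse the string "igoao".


Input: igoao
Reading characters right to left:
  Position 4: 'o'
  Position 3: 'a'
  Position 2: 'o'
  Position 1: 'g'
  Position 0: 'i'
Reversed: oaogi

oaogi


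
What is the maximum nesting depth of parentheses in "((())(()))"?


Input: "((())(()))"
Tracking depth:
  Position 0 '(': depth becomes 1
  Position 1 '(': depth becomes 2
  Position 2 '(': depth becomes 3
  Position 3 ')': depth becomes 2
  Position 4 ')': depth becomes 1
  Position 5 '(': depth becomes 2
  Position 6 '(': depth becomes 3
  Position 7 ')': depth becomes 2
  Position 8 ')': depth becomes 1
  Position 9 ')': depth becomes 0
Maximum depth reached: 3

3


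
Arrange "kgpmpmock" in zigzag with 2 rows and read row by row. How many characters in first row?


Zigzag "kgpmpmock" into 2 rows:
Placing characters:
  'k' => row 0
  'g' => row 1
  'p' => row 0
  'm' => row 1
  'p' => row 0
  'm' => row 1
  'o' => row 0
  'c' => row 1
  'k' => row 0
Rows:
  Row 0: "kppok"
  Row 1: "gmmc"
First row length: 5

5


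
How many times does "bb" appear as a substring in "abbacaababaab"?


Searching for "bb" in "abbacaababaab"
Scanning each position:
  Position 0: "ab" => no
  Position 1: "bb" => MATCH
  Position 2: "ba" => no
  Position 3: "ac" => no
  Position 4: "ca" => no
  Position 5: "aa" => no
  Position 6: "ab" => no
  Position 7: "ba" => no
  Position 8: "ab" => no
  Position 9: "ba" => no
  Position 10: "aa" => no
  Position 11: "ab" => no
Total occurrences: 1

1


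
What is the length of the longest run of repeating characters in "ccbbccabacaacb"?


Input: "ccbbccabacaacb"
Scanning for longest run:
  Position 1 ('c'): continues run of 'c', length=2
  Position 2 ('b'): new char, reset run to 1
  Position 3 ('b'): continues run of 'b', length=2
  Position 4 ('c'): new char, reset run to 1
  Position 5 ('c'): continues run of 'c', length=2
  Position 6 ('a'): new char, reset run to 1
  Position 7 ('b'): new char, reset run to 1
  Position 8 ('a'): new char, reset run to 1
  Position 9 ('c'): new char, reset run to 1
  Position 10 ('a'): new char, reset run to 1
  Position 11 ('a'): continues run of 'a', length=2
  Position 12 ('c'): new char, reset run to 1
  Position 13 ('b'): new char, reset run to 1
Longest run: 'c' with length 2

2


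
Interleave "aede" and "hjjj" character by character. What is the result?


Interleaving "aede" and "hjjj":
  Position 0: 'a' from first, 'h' from second => "ah"
  Position 1: 'e' from first, 'j' from second => "ej"
  Position 2: 'd' from first, 'j' from second => "dj"
  Position 3: 'e' from first, 'j' from second => "ej"
Result: ahejdjej

ahejdjej
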